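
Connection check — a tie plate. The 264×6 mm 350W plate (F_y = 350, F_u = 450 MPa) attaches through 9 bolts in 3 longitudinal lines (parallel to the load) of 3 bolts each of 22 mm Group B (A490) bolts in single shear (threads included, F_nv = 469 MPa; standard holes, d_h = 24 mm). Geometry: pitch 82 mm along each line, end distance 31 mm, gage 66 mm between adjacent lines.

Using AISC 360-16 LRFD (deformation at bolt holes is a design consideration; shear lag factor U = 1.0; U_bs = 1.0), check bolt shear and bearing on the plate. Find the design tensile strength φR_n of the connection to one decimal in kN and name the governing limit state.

Bolt shear: A_b = π(22)²/4 = 380.13 mm². φR_n = 0.75 × 469 × 380.13 × 9 × 1 = 1203.4 kN.
Bearing (6 mm plate, F_u = 450 MPa): end bolts L_c = 31 − 24/2 = 19, R_n = min(1.2×19×6×450, 2.4×22×6×450) = 61.56 kN/bolt; interior L_c = 82 − 24 = 58, R_n = 142.56 kN/bolt. φR_n = 0.75 × (3×61.56 + 6×142.56) = 780.0 kN.
Governing: min(1203.4, 780.0) = 780.0 kN → bearing.

780.0 kN (bearing governs)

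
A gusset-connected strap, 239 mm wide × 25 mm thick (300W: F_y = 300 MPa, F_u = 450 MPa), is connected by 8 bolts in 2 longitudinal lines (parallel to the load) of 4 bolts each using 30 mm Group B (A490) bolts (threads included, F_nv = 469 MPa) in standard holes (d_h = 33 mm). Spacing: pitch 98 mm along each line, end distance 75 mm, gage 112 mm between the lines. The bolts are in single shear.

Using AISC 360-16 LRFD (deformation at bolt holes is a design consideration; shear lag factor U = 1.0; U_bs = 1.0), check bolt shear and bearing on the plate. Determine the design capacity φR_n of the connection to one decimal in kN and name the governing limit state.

1989.1 kN (bolt shear governs)

Bolt shear: A_b = π(30)²/4 = 706.86 mm². φR_n = 0.75 × 469 × 706.86 × 8 × 1 = 1989.1 kN.
Bearing (25 mm plate, F_u = 450 MPa): end bolts L_c = 75 − 33/2 = 58.5, R_n = min(1.2×58.5×25×450, 2.4×30×25×450) = 789.75 kN/bolt; interior L_c = 98 − 33 = 65, R_n = 810 kN/bolt. φR_n = 0.75 × (2×789.75 + 6×810) = 4829.6 kN.
Governing: min(1989.1, 4829.6) = 1989.1 kN → bolt shear.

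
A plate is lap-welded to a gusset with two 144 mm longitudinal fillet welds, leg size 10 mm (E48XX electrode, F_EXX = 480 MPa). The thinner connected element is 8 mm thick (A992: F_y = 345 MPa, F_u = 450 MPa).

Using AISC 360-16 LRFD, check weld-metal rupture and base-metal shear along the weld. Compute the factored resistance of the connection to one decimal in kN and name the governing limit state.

439.8 kN (weld metal governs)

Weld metal: throat = 0.707×10 = 7.07 mm, L = 2×144 = 288 mm. φR_n = 0.75 × 0.6 × 480 × 7.07 × 288 = 439.8 kN.
Base metal shear (8 mm plate): yield φR_n = 1.0×0.6×345×8×288 = 476.9 kN; rupture φR_n = 0.75×0.6×450×8×288 = 466.6 kN; take 466.6 kN (rupture).
Governing: min(439.8, 466.6) = 439.8 kN → weld metal.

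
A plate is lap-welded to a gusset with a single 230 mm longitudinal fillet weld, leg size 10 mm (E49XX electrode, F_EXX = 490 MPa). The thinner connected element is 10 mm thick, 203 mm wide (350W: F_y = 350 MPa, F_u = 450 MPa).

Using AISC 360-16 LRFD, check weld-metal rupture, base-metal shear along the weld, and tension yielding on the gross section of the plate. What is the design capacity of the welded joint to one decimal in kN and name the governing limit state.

358.6 kN (weld metal governs)

Weld metal: throat = 0.707×10 = 7.07 mm, L = 230 mm. φR_n = 0.75 × 0.6 × 490 × 7.07 × 230 = 358.6 kN.
Base metal shear (10 mm plate): yield φR_n = 1.0×0.6×350×10×230 = 483.0 kN; rupture φR_n = 0.75×0.6×450×10×230 = 465.8 kN; take 465.8 kN (rupture).
Tension yield (gross): A_g = 203×10 = 2030 mm². φR_n = 0.90 × 350 × 2030 = 639.5 kN.
Governing: min(358.6, 465.8, 639.5) = 358.6 kN → weld metal.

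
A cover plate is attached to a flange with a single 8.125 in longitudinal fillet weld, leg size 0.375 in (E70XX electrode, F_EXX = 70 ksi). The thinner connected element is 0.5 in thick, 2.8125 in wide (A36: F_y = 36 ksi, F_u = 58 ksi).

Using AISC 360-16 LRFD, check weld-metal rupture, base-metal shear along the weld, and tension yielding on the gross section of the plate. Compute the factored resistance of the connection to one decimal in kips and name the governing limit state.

Weld metal: throat = 0.707×0.375 = 0.26513 in, L = 8.125 in. φR_n = 0.75 × 0.6 × 70 × 0.26513 × 8.125 = 67.9 kips.
Base metal shear (0.5 in plate): yield φR_n = 1.0×0.6×36×0.5×8.125 = 87.8 kips; rupture φR_n = 0.75×0.6×58×0.5×8.125 = 106.0 kips; take 87.8 kips (yield).
Tension yield (gross): A_g = 2.8125×0.5 = 1.4063 in². φR_n = 0.90 × 36 × 1.4063 = 45.6 kips.
Governing: min(67.9, 87.8, 45.6) = 45.6 kips → gross-section yield.

45.6 kips (gross-section yield governs)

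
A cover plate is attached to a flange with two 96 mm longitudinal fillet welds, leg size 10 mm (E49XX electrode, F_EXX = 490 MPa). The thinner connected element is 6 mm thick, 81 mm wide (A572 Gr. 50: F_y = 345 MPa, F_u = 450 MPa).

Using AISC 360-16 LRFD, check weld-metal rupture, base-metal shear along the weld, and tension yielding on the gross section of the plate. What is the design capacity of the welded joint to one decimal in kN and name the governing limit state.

Weld metal: throat = 0.707×10 = 7.07 mm, L = 2×96 = 192 mm. φR_n = 0.75 × 0.6 × 490 × 7.07 × 192 = 299.3 kN.
Base metal shear (6 mm plate): yield φR_n = 1.0×0.6×345×6×192 = 238.5 kN; rupture φR_n = 0.75×0.6×450×6×192 = 233.3 kN; take 233.3 kN (rupture).
Tension yield (gross): A_g = 81×6 = 486 mm². φR_n = 0.90 × 345 × 486 = 150.9 kN.
Governing: min(299.3, 233.3, 150.9) = 150.9 kN → gross-section yield.

150.9 kN (gross-section yield governs)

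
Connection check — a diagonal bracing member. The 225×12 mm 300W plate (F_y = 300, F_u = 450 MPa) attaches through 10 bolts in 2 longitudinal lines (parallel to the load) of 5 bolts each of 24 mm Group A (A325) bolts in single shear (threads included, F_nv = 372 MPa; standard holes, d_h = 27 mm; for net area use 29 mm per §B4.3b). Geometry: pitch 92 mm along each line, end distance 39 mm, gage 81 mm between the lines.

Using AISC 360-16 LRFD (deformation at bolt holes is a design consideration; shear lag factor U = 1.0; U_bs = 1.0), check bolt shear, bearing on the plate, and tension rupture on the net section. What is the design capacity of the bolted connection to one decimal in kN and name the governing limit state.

676.4 kN (net-section rupture governs)

Bolt shear: A_b = π(24)²/4 = 452.39 mm². φR_n = 0.75 × 372 × 452.39 × 10 × 1 = 1262.2 kN.
Bearing (12 mm plate, F_u = 450 MPa): end bolts L_c = 39 − 27/2 = 25.5, R_n = min(1.2×25.5×12×450, 2.4×24×12×450) = 165.24 kN/bolt; interior L_c = 92 − 27 = 65, R_n = 311.04 kN/bolt. φR_n = 0.75 × (2×165.24 + 8×311.04) = 2114.1 kN.
Tension rupture (net): A_n = (225 − 2×29)×12 = 2004 mm² (U = 1.0, A_e = A_n). φR_n = 0.75 × 450 × 2004 = 676.4 kN.
Governing: min(1262.2, 2114.1, 676.4) = 676.4 kN → net-section rupture.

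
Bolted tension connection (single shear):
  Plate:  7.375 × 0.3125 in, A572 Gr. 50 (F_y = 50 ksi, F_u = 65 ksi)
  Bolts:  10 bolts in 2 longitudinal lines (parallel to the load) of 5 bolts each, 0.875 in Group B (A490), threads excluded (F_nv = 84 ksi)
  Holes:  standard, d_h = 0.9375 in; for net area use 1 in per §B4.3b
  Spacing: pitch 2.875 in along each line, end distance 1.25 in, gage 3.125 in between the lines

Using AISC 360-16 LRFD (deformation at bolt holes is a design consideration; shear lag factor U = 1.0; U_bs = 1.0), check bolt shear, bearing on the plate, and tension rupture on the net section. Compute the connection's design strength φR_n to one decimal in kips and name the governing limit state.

81.9 kips (net-section rupture governs)

Bolt shear: A_b = π(0.875)²/4 = 0.60132 in². φR_n = 0.75 × 84 × 0.60132 × 10 × 1 = 378.8 kips.
Bearing (0.3125 in plate, F_u = 65 ksi): end bolts L_c = 1.25 − 0.9375/2 = 0.78125, R_n = min(1.2×0.78125×0.3125×65, 2.4×0.875×0.3125×65) = 19.043 kips/bolt; interior L_c = 2.875 − 0.9375 = 1.9375, R_n = 42.656 kips/bolt. φR_n = 0.75 × (2×19.043 + 8×42.656) = 284.5 kips.
Tension rupture (net): A_n = (7.375 − 2×1)×0.3125 = 1.6797 in² (U = 1.0, A_e = A_n). φR_n = 0.75 × 65 × 1.6797 = 81.9 kips.
Governing: min(378.8, 284.5, 81.9) = 81.9 kips → net-section rupture.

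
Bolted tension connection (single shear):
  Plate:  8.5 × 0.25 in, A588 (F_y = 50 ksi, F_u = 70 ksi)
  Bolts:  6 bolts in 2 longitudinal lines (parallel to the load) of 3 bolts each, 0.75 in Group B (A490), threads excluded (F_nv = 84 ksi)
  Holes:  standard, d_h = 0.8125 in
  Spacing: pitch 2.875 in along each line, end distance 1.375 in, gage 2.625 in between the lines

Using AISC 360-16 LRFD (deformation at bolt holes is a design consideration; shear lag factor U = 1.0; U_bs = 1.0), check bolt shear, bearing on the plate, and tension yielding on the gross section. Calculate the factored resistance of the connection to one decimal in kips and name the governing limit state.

95.6 kips (gross-section yield governs)

Bolt shear: A_b = π(0.75)²/4 = 0.44179 in². φR_n = 0.75 × 84 × 0.44179 × 6 × 1 = 167.0 kips.
Bearing (0.25 in plate, F_u = 70 ksi): end bolts L_c = 1.375 − 0.8125/2 = 0.96875, R_n = min(1.2×0.96875×0.25×70, 2.4×0.75×0.25×70) = 20.344 kips/bolt; interior L_c = 2.875 − 0.8125 = 2.0625, R_n = 31.5 kips/bolt. φR_n = 0.75 × (2×20.344 + 4×31.5) = 125.0 kips.
Tension yield (gross): A_g = 8.5×0.25 = 2.125 in². φR_n = 0.90 × 50 × 2.125 = 95.6 kips.
Governing: min(167.0, 125.0, 95.6) = 95.6 kips → gross-section yield.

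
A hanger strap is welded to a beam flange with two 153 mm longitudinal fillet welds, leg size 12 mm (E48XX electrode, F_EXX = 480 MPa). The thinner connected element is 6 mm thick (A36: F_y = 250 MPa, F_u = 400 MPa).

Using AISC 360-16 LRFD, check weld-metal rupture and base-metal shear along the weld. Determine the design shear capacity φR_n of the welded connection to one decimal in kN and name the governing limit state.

Weld metal: throat = 0.707×12 = 8.484 mm, L = 2×153 = 306 mm. φR_n = 0.75 × 0.6 × 480 × 8.484 × 306 = 560.8 kN.
Base metal shear (6 mm plate): yield φR_n = 1.0×0.6×250×6×306 = 275.4 kN; rupture φR_n = 0.75×0.6×400×6×306 = 330.5 kN; take 275.4 kN (yield).
Governing: min(560.8, 275.4) = 275.4 kN → base-metal shear.

275.4 kN (base-metal shear governs)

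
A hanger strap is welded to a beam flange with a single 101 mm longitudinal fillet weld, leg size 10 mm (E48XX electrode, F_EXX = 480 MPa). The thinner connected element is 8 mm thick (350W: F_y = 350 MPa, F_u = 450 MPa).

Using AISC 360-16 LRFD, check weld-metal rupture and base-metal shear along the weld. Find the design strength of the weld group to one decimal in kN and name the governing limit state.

154.2 kN (weld metal governs)

Weld metal: throat = 0.707×10 = 7.07 mm, L = 101 mm. φR_n = 0.75 × 0.6 × 480 × 7.07 × 101 = 154.2 kN.
Base metal shear (8 mm plate): yield φR_n = 1.0×0.6×350×8×101 = 169.7 kN; rupture φR_n = 0.75×0.6×450×8×101 = 163.6 kN; take 163.6 kN (rupture).
Governing: min(154.2, 163.6) = 154.2 kN → weld metal.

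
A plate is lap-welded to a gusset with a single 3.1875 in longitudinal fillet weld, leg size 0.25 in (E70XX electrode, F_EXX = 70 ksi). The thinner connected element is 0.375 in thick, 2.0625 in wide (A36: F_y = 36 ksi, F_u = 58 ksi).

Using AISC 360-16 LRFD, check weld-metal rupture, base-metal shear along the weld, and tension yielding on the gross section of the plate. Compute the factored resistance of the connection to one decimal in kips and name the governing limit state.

17.7 kips (weld metal governs)

Weld metal: throat = 0.707×0.25 = 0.17675 in, L = 3.1875 in. φR_n = 0.75 × 0.6 × 70 × 0.17675 × 3.1875 = 17.7 kips.
Base metal shear (0.375 in plate): yield φR_n = 1.0×0.6×36×0.375×3.1875 = 25.8 kips; rupture φR_n = 0.75×0.6×58×0.375×3.1875 = 31.2 kips; take 25.8 kips (yield).
Tension yield (gross): A_g = 2.0625×0.375 = 0.77344 in². φR_n = 0.90 × 36 × 0.77344 = 25.1 kips.
Governing: min(17.7, 25.8, 25.1) = 17.7 kips → weld metal.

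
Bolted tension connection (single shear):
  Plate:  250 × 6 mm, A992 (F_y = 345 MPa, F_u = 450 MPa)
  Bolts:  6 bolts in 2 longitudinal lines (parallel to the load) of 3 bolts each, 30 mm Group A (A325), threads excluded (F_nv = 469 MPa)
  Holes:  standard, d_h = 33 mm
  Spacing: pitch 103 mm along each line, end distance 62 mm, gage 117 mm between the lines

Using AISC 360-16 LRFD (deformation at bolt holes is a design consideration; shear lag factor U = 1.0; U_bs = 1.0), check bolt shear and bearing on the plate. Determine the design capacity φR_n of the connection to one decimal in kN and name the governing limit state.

Bolt shear: A_b = π(30)²/4 = 706.86 mm². φR_n = 0.75 × 469 × 706.86 × 6 × 1 = 1491.8 kN.
Bearing (6 mm plate, F_u = 450 MPa): end bolts L_c = 62 − 33/2 = 45.5, R_n = min(1.2×45.5×6×450, 2.4×30×6×450) = 147.42 kN/bolt; interior L_c = 103 − 33 = 70, R_n = 194.4 kN/bolt. φR_n = 0.75 × (2×147.42 + 4×194.4) = 804.3 kN.
Governing: min(1491.8, 804.3) = 804.3 kN → bearing.

804.3 kN (bearing governs)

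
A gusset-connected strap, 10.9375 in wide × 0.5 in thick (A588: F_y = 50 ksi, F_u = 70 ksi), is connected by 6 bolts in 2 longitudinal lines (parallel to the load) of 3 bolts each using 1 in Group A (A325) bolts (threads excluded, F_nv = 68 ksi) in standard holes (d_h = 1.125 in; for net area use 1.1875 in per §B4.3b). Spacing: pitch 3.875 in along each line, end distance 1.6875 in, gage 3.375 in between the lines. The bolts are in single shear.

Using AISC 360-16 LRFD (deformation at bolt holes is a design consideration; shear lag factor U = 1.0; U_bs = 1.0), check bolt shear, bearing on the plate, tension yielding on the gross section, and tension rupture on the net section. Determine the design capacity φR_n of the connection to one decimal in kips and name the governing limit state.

224.8 kips (net-section rupture governs)

Bolt shear: A_b = π(1)²/4 = 0.7854 in². φR_n = 0.75 × 68 × 0.7854 × 6 × 1 = 240.3 kips.
Bearing (0.5 in plate, F_u = 70 ksi): end bolts L_c = 1.6875 − 1.125/2 = 1.125, R_n = min(1.2×1.125×0.5×70, 2.4×1×0.5×70) = 47.25 kips/bolt; interior L_c = 3.875 − 1.125 = 2.75, R_n = 84 kips/bolt. φR_n = 0.75 × (2×47.25 + 4×84) = 322.9 kips.
Tension yield (gross): A_g = 10.9375×0.5 = 5.4688 in². φR_n = 0.90 × 50 × 5.4688 = 246.1 kips.
Tension rupture (net): A_n = (10.9375 − 2×1.1875)×0.5 = 4.2813 in² (U = 1.0, A_e = A_n). φR_n = 0.75 × 70 × 4.2813 = 224.8 kips.
Governing: min(240.3, 322.9, 246.1, 224.8) = 224.8 kips → net-section rupture.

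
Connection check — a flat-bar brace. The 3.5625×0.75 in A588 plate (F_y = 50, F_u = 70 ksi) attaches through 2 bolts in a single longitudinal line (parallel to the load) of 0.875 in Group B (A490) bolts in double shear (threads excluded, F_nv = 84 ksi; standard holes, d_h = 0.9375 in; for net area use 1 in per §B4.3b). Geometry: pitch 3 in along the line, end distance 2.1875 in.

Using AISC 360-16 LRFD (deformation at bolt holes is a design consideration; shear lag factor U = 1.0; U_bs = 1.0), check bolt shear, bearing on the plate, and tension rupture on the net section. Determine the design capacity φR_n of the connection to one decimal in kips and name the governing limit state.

Bolt shear: A_b = π(0.875)²/4 = 0.60132 in². φR_n = 0.75 × 84 × 0.60132 × 2 × 2 = 151.5 kips.
Bearing (0.75 in plate, F_u = 70 ksi): end bolts L_c = 2.1875 − 0.9375/2 = 1.71875, R_n = min(1.2×1.71875×0.75×70, 2.4×0.875×0.75×70) = 108.28 kips/bolt; interior L_c = 3 − 0.9375 = 2.0625, R_n = 110.25 kips/bolt. φR_n = 0.75 × (1×108.28 + 1×110.25) = 163.9 kips.
Tension rupture (net): A_n = (3.5625 − 1×1)×0.75 = 1.9219 in² (U = 1.0, A_e = A_n). φR_n = 0.75 × 70 × 1.9219 = 100.9 kips.
Governing: min(151.5, 163.9, 100.9) = 100.9 kips → net-section rupture.

100.9 kips (net-section rupture governs)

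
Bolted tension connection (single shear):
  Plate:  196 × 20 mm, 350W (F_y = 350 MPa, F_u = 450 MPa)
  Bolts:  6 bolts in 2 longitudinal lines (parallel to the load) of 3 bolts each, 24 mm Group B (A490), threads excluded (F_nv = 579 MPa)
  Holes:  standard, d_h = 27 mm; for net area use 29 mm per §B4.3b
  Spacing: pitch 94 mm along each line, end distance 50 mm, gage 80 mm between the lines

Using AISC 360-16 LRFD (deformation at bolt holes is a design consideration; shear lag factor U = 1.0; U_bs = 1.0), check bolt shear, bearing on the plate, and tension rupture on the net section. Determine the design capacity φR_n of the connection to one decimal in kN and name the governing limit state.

Bolt shear: A_b = π(24)²/4 = 452.39 mm². φR_n = 0.75 × 579 × 452.39 × 6 × 1 = 1178.7 kN.
Bearing (20 mm plate, F_u = 450 MPa): end bolts L_c = 50 − 27/2 = 36.5, R_n = min(1.2×36.5×20×450, 2.4×24×20×450) = 394.2 kN/bolt; interior L_c = 94 − 27 = 67, R_n = 518.4 kN/bolt. φR_n = 0.75 × (2×394.2 + 4×518.4) = 2146.5 kN.
Tension rupture (net): A_n = (196 − 2×29)×20 = 2760 mm² (U = 1.0, A_e = A_n). φR_n = 0.75 × 450 × 2760 = 931.5 kN.
Governing: min(1178.7, 2146.5, 931.5) = 931.5 kN → net-section rupture.

931.5 kN (net-section rupture governs)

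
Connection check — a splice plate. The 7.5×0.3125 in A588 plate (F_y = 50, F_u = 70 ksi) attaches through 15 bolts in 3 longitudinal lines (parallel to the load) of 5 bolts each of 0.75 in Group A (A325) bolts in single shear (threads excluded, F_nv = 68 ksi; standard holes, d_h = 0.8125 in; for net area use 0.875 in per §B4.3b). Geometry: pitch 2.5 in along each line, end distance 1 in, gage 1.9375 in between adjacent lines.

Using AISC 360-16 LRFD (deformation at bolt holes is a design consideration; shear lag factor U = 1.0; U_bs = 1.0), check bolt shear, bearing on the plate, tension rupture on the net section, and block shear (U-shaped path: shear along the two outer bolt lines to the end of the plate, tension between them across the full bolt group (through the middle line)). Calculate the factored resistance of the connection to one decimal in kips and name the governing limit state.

Bolt shear: A_b = π(0.75)²/4 = 0.44179 in². φR_n = 0.75 × 68 × 0.44179 × 15 × 1 = 338.0 kips.
Bearing (0.3125 in plate, F_u = 70 ksi): end bolts L_c = 1 − 0.8125/2 = 0.59375, R_n = min(1.2×0.59375×0.3125×70, 2.4×0.75×0.3125×70) = 15.586 kips/bolt; interior L_c = 2.5 − 0.8125 = 1.6875, R_n = 39.375 kips/bolt. φR_n = 0.75 × (3×15.586 + 12×39.375) = 389.4 kips.
Tension rupture (net): A_n = (7.5 − 3×0.875)×0.3125 = 1.5234 in² (U = 1.0, A_e = A_n). φR_n = 0.75 × 70 × 1.5234 = 80.0 kips.
Block shear: shear path 2×[1+4×2.5] = 2×11 in, A_gv = 6.875, A_nv = 2×(11 − 4.5×0.875)×0.3125 = 4.4141 in²; tension across gage: (3.875 − 2×0.875)×0.3125 = 0.66406 in². R_n = min(0.6×70×4.4141, 0.6×50×6.875) + 1.0×70×0.66406 = min(185.39, 206.25) + 46.484 = 231.87 kips. φR_n = 0.75 × 231.87 = 173.9 kips.
Governing: min(338.0, 389.4, 80.0, 173.9) = 80.0 kips → net-section rupture.

80.0 kips (net-section rupture governs)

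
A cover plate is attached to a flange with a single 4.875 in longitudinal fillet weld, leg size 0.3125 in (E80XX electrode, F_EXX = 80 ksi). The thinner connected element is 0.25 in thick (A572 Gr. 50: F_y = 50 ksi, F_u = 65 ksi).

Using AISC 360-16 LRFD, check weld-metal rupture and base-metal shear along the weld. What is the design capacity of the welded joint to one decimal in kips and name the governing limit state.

Weld metal: throat = 0.707×0.3125 = 0.22094 in, L = 4.875 in. φR_n = 0.75 × 0.6 × 80 × 0.22094 × 4.875 = 38.8 kips.
Base metal shear (0.25 in plate): yield φR_n = 1.0×0.6×50×0.25×4.875 = 36.6 kips; rupture φR_n = 0.75×0.6×65×0.25×4.875 = 35.6 kips; take 35.6 kips (rupture).
Governing: min(38.8, 35.6) = 35.6 kips → base-metal shear.

35.6 kips (base-metal shear governs)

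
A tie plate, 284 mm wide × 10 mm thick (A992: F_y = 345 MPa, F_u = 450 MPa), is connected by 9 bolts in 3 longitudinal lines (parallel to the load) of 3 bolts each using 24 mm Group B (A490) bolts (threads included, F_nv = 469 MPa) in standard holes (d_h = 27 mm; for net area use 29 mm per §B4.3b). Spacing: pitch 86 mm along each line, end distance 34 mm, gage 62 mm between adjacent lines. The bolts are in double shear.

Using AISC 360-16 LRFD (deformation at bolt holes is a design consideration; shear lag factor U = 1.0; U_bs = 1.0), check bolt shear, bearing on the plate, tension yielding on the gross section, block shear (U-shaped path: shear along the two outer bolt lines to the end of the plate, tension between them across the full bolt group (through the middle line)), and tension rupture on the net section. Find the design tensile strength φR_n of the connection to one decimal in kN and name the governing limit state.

Bolt shear: A_b = π(24)²/4 = 452.39 mm². φR_n = 0.75 × 469 × 452.39 × 9 × 2 = 2864.3 kN.
Bearing (10 mm plate, F_u = 450 MPa): end bolts L_c = 34 − 27/2 = 20.5, R_n = min(1.2×20.5×10×450, 2.4×24×10×450) = 110.7 kN/bolt; interior L_c = 86 − 27 = 59, R_n = 259.2 kN/bolt. φR_n = 0.75 × (3×110.7 + 6×259.2) = 1415.5 kN.
Tension yield (gross): A_g = 284×10 = 2840 mm². φR_n = 0.90 × 345 × 2840 = 881.8 kN.
Block shear: shear path 2×[34+2×86] = 2×206 mm, A_gv = 4120, A_nv = 2×(206 − 2.5×29)×10 = 2670 mm²; tension across gage: (124 − 2×29)×10 = 660 mm². R_n = min(0.6×450×2670, 0.6×345×4120) + 1.0×450×660 = min(720.9, 852.84) + 297 = 1017.9 kN. φR_n = 0.75 × 1017.9 = 763.4 kN.
Tension rupture (net): A_n = (284 − 3×29)×10 = 1970 mm² (U = 1.0, A_e = A_n). φR_n = 0.75 × 450 × 1970 = 664.9 kN.
Governing: min(2864.3, 1415.5, 881.8, 763.4, 664.9) = 664.9 kN → net-section rupture.

664.9 kN (net-section rupture governs)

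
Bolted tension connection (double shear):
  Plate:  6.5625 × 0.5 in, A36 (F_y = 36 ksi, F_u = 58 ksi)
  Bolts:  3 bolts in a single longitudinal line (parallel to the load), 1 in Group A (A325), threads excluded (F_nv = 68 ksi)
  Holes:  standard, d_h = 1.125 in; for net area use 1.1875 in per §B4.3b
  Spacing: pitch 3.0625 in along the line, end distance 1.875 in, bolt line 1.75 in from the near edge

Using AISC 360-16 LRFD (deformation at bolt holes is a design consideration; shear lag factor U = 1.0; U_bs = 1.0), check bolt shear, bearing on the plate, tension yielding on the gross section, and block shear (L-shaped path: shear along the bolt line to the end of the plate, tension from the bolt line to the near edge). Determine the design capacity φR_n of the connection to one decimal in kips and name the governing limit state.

89.9 kips (block shear governs)

Bolt shear: A_b = π(1)²/4 = 0.7854 in². φR_n = 0.75 × 68 × 0.7854 × 3 × 2 = 240.3 kips.
Bearing (0.5 in plate, F_u = 58 ksi): end bolts L_c = 1.875 − 1.125/2 = 1.3125, R_n = min(1.2×1.3125×0.5×58, 2.4×1×0.5×58) = 45.675 kips/bolt; interior L_c = 3.0625 − 1.125 = 1.9375, R_n = 67.425 kips/bolt. φR_n = 0.75 × (1×45.675 + 2×67.425) = 135.4 kips.
Tension yield (gross): A_g = 6.5625×0.5 = 3.2813 in². φR_n = 0.90 × 36 × 3.2813 = 106.3 kips.
Block shear: shear path 1×[1.875+2×3.0625] = 1×8 in, A_gv = 4, A_nv = 1×(8 − 2.5×1.1875)×0.5 = 2.5156 in²; tension to near edge: (1.75 − 0.5×1.1875)×0.5 = 0.57813 in². R_n = min(0.6×58×2.5156, 0.6×36×4) + 1.0×58×0.57813 = min(87.543, 86.4) + 33.532 = 119.93 kips. φR_n = 0.75 × 119.93 = 89.9 kips.
Governing: min(240.3, 135.4, 106.3, 89.9) = 89.9 kips → block shear.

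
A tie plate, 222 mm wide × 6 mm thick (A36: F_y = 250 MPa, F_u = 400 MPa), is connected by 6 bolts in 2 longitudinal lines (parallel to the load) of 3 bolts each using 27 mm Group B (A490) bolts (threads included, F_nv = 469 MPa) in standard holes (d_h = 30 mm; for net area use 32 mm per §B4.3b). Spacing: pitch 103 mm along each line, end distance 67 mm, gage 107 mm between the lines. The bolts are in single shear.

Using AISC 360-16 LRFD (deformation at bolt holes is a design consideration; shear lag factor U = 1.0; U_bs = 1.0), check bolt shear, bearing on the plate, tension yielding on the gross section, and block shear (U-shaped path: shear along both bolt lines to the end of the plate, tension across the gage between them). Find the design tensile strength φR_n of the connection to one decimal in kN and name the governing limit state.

Bolt shear: A_b = π(27)²/4 = 572.56 mm². φR_n = 0.75 × 469 × 572.56 × 6 × 1 = 1208.4 kN.
Bearing (6 mm plate, F_u = 400 MPa): end bolts L_c = 67 − 30/2 = 52, R_n = min(1.2×52×6×400, 2.4×27×6×400) = 149.76 kN/bolt; interior L_c = 103 − 30 = 73, R_n = 155.52 kN/bolt. φR_n = 0.75 × (2×149.76 + 4×155.52) = 691.2 kN.
Tension yield (gross): A_g = 222×6 = 1332 mm². φR_n = 0.90 × 250 × 1332 = 299.7 kN.
Block shear: shear path 2×[67+2×103] = 2×273 mm, A_gv = 3276, A_nv = 2×(273 − 2.5×32)×6 = 2316 mm²; tension across gage: (107 − 1×32)×6 = 450 mm². R_n = min(0.6×400×2316, 0.6×250×3276) + 1.0×400×450 = min(555.84, 491.4) + 180 = 671.4 kN. φR_n = 0.75 × 671.4 = 503.6 kN.
Governing: min(1208.4, 691.2, 299.7, 503.6) = 299.7 kN → gross-section yield.

299.7 kN (gross-section yield governs)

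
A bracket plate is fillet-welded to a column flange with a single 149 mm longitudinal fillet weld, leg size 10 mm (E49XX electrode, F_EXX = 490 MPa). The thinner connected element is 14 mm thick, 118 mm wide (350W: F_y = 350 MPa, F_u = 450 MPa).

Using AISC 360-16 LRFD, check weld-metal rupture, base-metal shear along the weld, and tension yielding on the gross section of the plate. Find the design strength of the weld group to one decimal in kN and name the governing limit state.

Weld metal: throat = 0.707×10 = 7.07 mm, L = 149 mm. φR_n = 0.75 × 0.6 × 490 × 7.07 × 149 = 232.3 kN.
Base metal shear (14 mm plate): yield φR_n = 1.0×0.6×350×14×149 = 438.1 kN; rupture φR_n = 0.75×0.6×450×14×149 = 422.4 kN; take 422.4 kN (rupture).
Tension yield (gross): A_g = 118×14 = 1652 mm². φR_n = 0.90 × 350 × 1652 = 520.4 kN.
Governing: min(232.3, 422.4, 520.4) = 232.3 kN → weld metal.

232.3 kN (weld metal governs)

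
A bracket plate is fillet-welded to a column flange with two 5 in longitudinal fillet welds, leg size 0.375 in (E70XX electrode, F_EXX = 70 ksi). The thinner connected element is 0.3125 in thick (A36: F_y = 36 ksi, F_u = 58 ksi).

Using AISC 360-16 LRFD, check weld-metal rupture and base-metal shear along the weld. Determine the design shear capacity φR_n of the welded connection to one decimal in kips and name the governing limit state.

67.5 kips (base-metal shear governs)

Weld metal: throat = 0.707×0.375 = 0.26513 in, L = 2×5 = 10 in. φR_n = 0.75 × 0.6 × 70 × 0.26513 × 10 = 83.5 kips.
Base metal shear (0.3125 in plate): yield φR_n = 1.0×0.6×36×0.3125×10 = 67.5 kips; rupture φR_n = 0.75×0.6×58×0.3125×10 = 81.6 kips; take 67.5 kips (yield).
Governing: min(83.5, 67.5) = 67.5 kips → base-metal shear.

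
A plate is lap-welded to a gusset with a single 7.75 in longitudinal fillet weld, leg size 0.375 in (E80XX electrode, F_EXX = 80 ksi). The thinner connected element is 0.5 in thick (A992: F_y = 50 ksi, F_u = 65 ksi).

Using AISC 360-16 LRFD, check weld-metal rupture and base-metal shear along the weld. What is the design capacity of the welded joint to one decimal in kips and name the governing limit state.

74.0 kips (weld metal governs)

Weld metal: throat = 0.707×0.375 = 0.26513 in, L = 7.75 in. φR_n = 0.75 × 0.6 × 80 × 0.26513 × 7.75 = 74.0 kips.
Base metal shear (0.5 in plate): yield φR_n = 1.0×0.6×50×0.5×7.75 = 116.3 kips; rupture φR_n = 0.75×0.6×65×0.5×7.75 = 113.3 kips; take 113.3 kips (rupture).
Governing: min(74.0, 113.3) = 74.0 kips → weld metal.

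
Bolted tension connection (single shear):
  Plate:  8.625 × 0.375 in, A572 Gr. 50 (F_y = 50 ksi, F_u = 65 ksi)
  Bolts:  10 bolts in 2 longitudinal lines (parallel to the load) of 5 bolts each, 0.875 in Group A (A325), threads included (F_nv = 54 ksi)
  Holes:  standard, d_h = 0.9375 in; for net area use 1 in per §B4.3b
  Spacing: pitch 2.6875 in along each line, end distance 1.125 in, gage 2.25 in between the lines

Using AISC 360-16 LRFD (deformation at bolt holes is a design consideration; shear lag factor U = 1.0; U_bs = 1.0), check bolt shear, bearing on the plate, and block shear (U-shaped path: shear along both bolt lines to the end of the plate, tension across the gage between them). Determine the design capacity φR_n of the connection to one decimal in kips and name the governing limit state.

Bolt shear: A_b = π(0.875)²/4 = 0.60132 in². φR_n = 0.75 × 54 × 0.60132 × 10 × 1 = 243.5 kips.
Bearing (0.375 in plate, F_u = 65 ksi): end bolts L_c = 1.125 − 0.9375/2 = 0.65625, R_n = min(1.2×0.65625×0.375×65, 2.4×0.875×0.375×65) = 19.195 kips/bolt; interior L_c = 2.6875 − 0.9375 = 1.75, R_n = 51.188 kips/bolt. φR_n = 0.75 × (2×19.195 + 8×51.188) = 335.9 kips.
Block shear: shear path 2×[1.125+4×2.6875] = 2×11.875 in, A_gv = 8.9063, A_nv = 2×(11.875 − 4.5×1)×0.375 = 5.5313 in²; tension across gage: (2.25 − 1×1)×0.375 = 0.46875 in². R_n = min(0.6×65×5.5313, 0.6×50×8.9063) + 1.0×65×0.46875 = min(215.72, 267.19) + 30.469 = 246.19 kips. φR_n = 0.75 × 246.19 = 184.6 kips.
Governing: min(243.5, 335.9, 184.6) = 184.6 kips → block shear.

184.6 kips (block shear governs)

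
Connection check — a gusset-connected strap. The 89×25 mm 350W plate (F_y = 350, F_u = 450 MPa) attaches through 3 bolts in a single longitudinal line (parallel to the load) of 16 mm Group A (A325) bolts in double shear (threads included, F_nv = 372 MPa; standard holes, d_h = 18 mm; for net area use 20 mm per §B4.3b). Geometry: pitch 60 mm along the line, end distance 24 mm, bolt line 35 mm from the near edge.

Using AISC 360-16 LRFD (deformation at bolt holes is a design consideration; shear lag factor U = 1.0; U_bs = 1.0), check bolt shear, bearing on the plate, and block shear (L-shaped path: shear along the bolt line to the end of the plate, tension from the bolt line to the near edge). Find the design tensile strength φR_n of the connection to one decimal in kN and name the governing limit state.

336.6 kN (bolt shear governs)

Bolt shear: A_b = π(16)²/4 = 201.06 mm². φR_n = 0.75 × 372 × 201.06 × 3 × 2 = 336.6 kN.
Bearing (25 mm plate, F_u = 450 MPa): end bolts L_c = 24 − 18/2 = 15, R_n = min(1.2×15×25×450, 2.4×16×25×450) = 202.5 kN/bolt; interior L_c = 60 − 18 = 42, R_n = 432 kN/bolt. φR_n = 0.75 × (1×202.5 + 2×432) = 799.9 kN.
Block shear: shear path 1×[24+2×60] = 1×144 mm, A_gv = 3600, A_nv = 1×(144 − 2.5×20)×25 = 2350 mm²; tension to near edge: (35 − 0.5×20)×25 = 625 mm². R_n = min(0.6×450×2350, 0.6×350×3600) + 1.0×450×625 = min(634.5, 756) + 281.25 = 915.75 kN. φR_n = 0.75 × 915.75 = 686.8 kN.
Governing: min(336.6, 799.9, 686.8) = 336.6 kN → bolt shear.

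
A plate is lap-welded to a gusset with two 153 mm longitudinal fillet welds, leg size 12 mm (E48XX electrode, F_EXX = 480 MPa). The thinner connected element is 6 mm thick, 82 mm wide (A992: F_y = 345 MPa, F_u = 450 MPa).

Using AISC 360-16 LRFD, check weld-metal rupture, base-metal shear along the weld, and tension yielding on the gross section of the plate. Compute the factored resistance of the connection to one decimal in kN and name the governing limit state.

Weld metal: throat = 0.707×12 = 8.484 mm, L = 2×153 = 306 mm. φR_n = 0.75 × 0.6 × 480 × 8.484 × 306 = 560.8 kN.
Base metal shear (6 mm plate): yield φR_n = 1.0×0.6×345×6×306 = 380.1 kN; rupture φR_n = 0.75×0.6×450×6×306 = 371.8 kN; take 371.8 kN (rupture).
Tension yield (gross): A_g = 82×6 = 492 mm². φR_n = 0.90 × 345 × 492 = 152.8 kN.
Governing: min(560.8, 371.8, 152.8) = 152.8 kN → gross-section yield.

152.8 kN (gross-section yield governs)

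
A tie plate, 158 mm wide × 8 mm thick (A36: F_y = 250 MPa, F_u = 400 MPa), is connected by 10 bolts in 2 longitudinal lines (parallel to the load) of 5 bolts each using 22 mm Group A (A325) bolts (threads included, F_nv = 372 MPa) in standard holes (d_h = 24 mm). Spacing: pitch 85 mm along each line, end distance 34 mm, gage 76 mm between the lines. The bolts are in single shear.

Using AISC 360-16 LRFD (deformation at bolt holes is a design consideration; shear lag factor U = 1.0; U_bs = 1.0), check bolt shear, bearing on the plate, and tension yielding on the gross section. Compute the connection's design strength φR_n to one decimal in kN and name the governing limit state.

284.4 kN (gross-section yield governs)

Bolt shear: A_b = π(22)²/4 = 380.13 mm². φR_n = 0.75 × 372 × 380.13 × 10 × 1 = 1060.6 kN.
Bearing (8 mm plate, F_u = 400 MPa): end bolts L_c = 34 − 24/2 = 22, R_n = min(1.2×22×8×400, 2.4×22×8×400) = 84.48 kN/bolt; interior L_c = 85 − 24 = 61, R_n = 168.96 kN/bolt. φR_n = 0.75 × (2×84.48 + 8×168.96) = 1140.5 kN.
Tension yield (gross): A_g = 158×8 = 1264 mm². φR_n = 0.90 × 250 × 1264 = 284.4 kN.
Governing: min(1060.6, 1140.5, 284.4) = 284.4 kN → gross-section yield.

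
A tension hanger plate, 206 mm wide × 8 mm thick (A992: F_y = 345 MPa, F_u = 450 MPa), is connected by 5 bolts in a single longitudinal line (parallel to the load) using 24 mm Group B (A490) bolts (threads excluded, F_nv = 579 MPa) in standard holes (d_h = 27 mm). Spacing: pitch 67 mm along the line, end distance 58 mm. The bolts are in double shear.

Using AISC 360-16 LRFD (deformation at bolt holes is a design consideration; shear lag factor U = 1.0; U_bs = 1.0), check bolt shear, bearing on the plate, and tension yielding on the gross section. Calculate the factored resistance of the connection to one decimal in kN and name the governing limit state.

511.7 kN (gross-section yield governs)

Bolt shear: A_b = π(24)²/4 = 452.39 mm². φR_n = 0.75 × 579 × 452.39 × 5 × 2 = 1964.5 kN.
Bearing (8 mm plate, F_u = 450 MPa): end bolts L_c = 58 − 27/2 = 44.5, R_n = min(1.2×44.5×8×450, 2.4×24×8×450) = 192.24 kN/bolt; interior L_c = 67 − 27 = 40, R_n = 172.8 kN/bolt. φR_n = 0.75 × (1×192.24 + 4×172.8) = 662.6 kN.
Tension yield (gross): A_g = 206×8 = 1648 mm². φR_n = 0.90 × 345 × 1648 = 511.7 kN.
Governing: min(1964.5, 662.6, 511.7) = 511.7 kN → gross-section yield.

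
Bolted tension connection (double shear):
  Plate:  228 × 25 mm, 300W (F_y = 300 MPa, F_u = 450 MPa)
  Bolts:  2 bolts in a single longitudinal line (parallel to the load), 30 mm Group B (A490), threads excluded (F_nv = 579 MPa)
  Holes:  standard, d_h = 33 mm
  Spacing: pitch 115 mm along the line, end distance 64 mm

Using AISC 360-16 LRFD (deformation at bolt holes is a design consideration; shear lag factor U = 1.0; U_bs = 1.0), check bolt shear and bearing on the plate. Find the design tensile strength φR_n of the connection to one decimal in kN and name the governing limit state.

1088.4 kN (bearing governs)

Bolt shear: A_b = π(30)²/4 = 706.86 mm². φR_n = 0.75 × 579 × 706.86 × 2 × 2 = 1227.8 kN.
Bearing (25 mm plate, F_u = 450 MPa): end bolts L_c = 64 − 33/2 = 47.5, R_n = min(1.2×47.5×25×450, 2.4×30×25×450) = 641.25 kN/bolt; interior L_c = 115 − 33 = 82, R_n = 810 kN/bolt. φR_n = 0.75 × (1×641.25 + 1×810) = 1088.4 kN.
Governing: min(1227.8, 1088.4) = 1088.4 kN → bearing.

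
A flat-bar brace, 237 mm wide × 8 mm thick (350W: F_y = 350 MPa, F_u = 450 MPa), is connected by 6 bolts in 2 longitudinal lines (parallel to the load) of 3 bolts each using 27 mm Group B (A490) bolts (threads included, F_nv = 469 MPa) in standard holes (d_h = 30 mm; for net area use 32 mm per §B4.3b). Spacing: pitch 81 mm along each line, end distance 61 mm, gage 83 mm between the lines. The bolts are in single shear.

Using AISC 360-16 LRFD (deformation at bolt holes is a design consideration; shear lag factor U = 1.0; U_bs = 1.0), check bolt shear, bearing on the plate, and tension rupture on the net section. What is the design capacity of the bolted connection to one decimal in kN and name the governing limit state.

467.1 kN (net-section rupture governs)

Bolt shear: A_b = π(27)²/4 = 572.56 mm². φR_n = 0.75 × 469 × 572.56 × 6 × 1 = 1208.4 kN.
Bearing (8 mm plate, F_u = 450 MPa): end bolts L_c = 61 − 30/2 = 46, R_n = min(1.2×46×8×450, 2.4×27×8×450) = 198.72 kN/bolt; interior L_c = 81 − 30 = 51, R_n = 220.32 kN/bolt. φR_n = 0.75 × (2×198.72 + 4×220.32) = 959.0 kN.
Tension rupture (net): A_n = (237 − 2×32)×8 = 1384 mm² (U = 1.0, A_e = A_n). φR_n = 0.75 × 450 × 1384 = 467.1 kN.
Governing: min(1208.4, 959.0, 467.1) = 467.1 kN → net-section rupture.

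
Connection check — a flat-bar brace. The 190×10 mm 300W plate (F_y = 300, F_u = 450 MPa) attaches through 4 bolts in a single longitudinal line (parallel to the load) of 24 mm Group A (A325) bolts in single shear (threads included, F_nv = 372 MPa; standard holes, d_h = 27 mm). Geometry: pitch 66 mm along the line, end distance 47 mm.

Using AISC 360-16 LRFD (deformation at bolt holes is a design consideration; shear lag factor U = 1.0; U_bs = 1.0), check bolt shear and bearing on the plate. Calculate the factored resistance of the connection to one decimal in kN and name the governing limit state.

Bolt shear: A_b = π(24)²/4 = 452.39 mm². φR_n = 0.75 × 372 × 452.39 × 4 × 1 = 504.9 kN.
Bearing (10 mm plate, F_u = 450 MPa): end bolts L_c = 47 − 27/2 = 33.5, R_n = min(1.2×33.5×10×450, 2.4×24×10×450) = 180.9 kN/bolt; interior L_c = 66 − 27 = 39, R_n = 210.6 kN/bolt. φR_n = 0.75 × (1×180.9 + 3×210.6) = 609.5 kN.
Governing: min(504.9, 609.5) = 504.9 kN → bolt shear.

504.9 kN (bolt shear governs)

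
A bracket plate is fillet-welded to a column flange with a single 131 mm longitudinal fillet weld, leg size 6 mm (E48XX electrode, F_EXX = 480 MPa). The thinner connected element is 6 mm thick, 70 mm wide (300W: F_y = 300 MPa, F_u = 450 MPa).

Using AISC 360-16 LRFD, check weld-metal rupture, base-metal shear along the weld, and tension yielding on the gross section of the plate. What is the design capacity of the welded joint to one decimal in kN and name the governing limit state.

113.4 kN (gross-section yield governs)

Weld metal: throat = 0.707×6 = 4.242 mm, L = 131 mm. φR_n = 0.75 × 0.6 × 480 × 4.242 × 131 = 120.0 kN.
Base metal shear (6 mm plate): yield φR_n = 1.0×0.6×300×6×131 = 141.5 kN; rupture φR_n = 0.75×0.6×450×6×131 = 159.2 kN; take 141.5 kN (yield).
Tension yield (gross): A_g = 70×6 = 420 mm². φR_n = 0.90 × 300 × 420 = 113.4 kN.
Governing: min(120.0, 141.5, 113.4) = 113.4 kN → gross-section yield.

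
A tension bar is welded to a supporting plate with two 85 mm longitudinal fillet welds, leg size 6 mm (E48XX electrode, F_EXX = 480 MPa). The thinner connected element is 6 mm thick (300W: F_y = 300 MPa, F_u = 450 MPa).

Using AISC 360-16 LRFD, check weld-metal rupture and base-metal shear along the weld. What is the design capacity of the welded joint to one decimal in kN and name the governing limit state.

155.8 kN (weld metal governs)

Weld metal: throat = 0.707×6 = 4.242 mm, L = 2×85 = 170 mm. φR_n = 0.75 × 0.6 × 480 × 4.242 × 170 = 155.8 kN.
Base metal shear (6 mm plate): yield φR_n = 1.0×0.6×300×6×170 = 183.6 kN; rupture φR_n = 0.75×0.6×450×6×170 = 206.6 kN; take 183.6 kN (yield).
Governing: min(155.8, 183.6) = 155.8 kN → weld metal.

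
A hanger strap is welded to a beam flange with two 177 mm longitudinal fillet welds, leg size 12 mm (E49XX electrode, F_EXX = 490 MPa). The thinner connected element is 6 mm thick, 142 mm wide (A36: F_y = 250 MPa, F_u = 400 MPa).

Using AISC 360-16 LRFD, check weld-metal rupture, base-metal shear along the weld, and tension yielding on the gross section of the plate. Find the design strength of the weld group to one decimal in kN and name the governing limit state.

Weld metal: throat = 0.707×12 = 8.484 mm, L = 2×177 = 354 mm. φR_n = 0.75 × 0.6 × 490 × 8.484 × 354 = 662.2 kN.
Base metal shear (6 mm plate): yield φR_n = 1.0×0.6×250×6×354 = 318.6 kN; rupture φR_n = 0.75×0.6×400×6×354 = 382.3 kN; take 318.6 kN (yield).
Tension yield (gross): A_g = 142×6 = 852 mm². φR_n = 0.90 × 250 × 852 = 191.7 kN.
Governing: min(662.2, 318.6, 191.7) = 191.7 kN → gross-section yield.

191.7 kN (gross-section yield governs)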